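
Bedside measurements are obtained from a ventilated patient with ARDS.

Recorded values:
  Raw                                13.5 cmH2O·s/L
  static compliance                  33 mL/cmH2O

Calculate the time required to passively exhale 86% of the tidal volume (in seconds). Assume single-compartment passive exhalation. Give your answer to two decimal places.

τ = R × C = 13.5 × 33 mL/cmH2O = 13.5 × 0.033 L/cmH2O = 0.4455 s.
Exhaled fraction f = 1 − e^(−t/τ) → t = −τ·ln(1 − f) = −0.4455·ln(0.14) = 0.8759 s.

0.88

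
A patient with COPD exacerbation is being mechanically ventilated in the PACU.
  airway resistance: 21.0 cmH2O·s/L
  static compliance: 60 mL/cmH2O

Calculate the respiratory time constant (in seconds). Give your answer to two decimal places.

τ = R × C = 21.0 × 60 mL/cmH2O = 21.0 × 0.060 L/cmH2O = 1.26 s.

1.26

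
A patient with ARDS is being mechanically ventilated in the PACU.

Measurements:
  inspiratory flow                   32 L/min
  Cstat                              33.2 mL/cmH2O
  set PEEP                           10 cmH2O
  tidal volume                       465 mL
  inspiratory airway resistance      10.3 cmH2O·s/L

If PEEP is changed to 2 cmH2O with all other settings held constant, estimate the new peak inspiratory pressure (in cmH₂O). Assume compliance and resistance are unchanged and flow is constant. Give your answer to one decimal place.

Flow: 32 L/min ÷ 60 = 0.5333 L/s.
PIP = Vt/C + R·V̇ + PEEP (constant-flow equation of motion).
Only the baseline term changes: ΔPIP = ΔPEEP = 2 − 10 = -8.0 cmH2O.
Original PIP = 465/33.2 + 10.3×0.5333 + 10 = 29.499 cmH2O; new PIP = 29.499 + (-8.0) = 21.499 cmH2O.

21.5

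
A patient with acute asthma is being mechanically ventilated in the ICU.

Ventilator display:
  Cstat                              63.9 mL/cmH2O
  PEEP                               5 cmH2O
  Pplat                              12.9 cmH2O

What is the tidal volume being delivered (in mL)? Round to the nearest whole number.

Vt = Cstat × (Pplat − PEEP) = 63.9 × (12.9 − 5) = 63.9 × 7.9 = 504.81 mL.

505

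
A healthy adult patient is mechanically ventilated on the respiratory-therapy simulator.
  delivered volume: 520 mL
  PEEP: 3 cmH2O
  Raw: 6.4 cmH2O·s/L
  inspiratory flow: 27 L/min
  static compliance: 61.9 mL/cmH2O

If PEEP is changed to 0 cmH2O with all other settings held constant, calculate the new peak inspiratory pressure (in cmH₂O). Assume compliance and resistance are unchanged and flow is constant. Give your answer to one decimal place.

11.3

Flow: 27 L/min ÷ 60 = 0.45 L/s.
PIP = Vt/C + R·V̇ + PEEP (constant-flow equation of motion).
Only the baseline term changes: ΔPIP = ΔPEEP = 0 − 3 = -3.0 cmH2O.
Original PIP = 520/61.9 + 6.4×0.45 + 3 = 14.281 cmH2O; new PIP = 14.281 + (-3.0) = 11.281 cmH2O.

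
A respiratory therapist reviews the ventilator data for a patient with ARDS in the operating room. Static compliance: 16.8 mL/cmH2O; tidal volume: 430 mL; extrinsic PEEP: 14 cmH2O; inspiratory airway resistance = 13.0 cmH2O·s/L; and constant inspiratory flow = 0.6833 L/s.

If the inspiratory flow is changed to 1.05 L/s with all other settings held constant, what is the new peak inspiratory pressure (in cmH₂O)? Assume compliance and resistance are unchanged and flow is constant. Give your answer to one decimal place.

53.2

PIP = Vt/C + R·V̇ + PEEP (constant-flow equation of motion).
Only the resistive term changes: ΔPIP = R × ΔV̇ = 13.0 × (1.05 − 0.6833) = 13.0 × 0.3667 = 4.767 cmH2O.
Original PIP = 430/16.8 + 13.0×0.6833 + 14 = 48.478 cmH2O; new PIP = 48.478 + (4.767) = 53.245 cmH2O.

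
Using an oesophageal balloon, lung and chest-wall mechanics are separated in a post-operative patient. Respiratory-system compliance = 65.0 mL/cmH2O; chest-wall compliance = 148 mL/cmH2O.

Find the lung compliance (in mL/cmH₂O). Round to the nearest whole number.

116

1/CL = 1/Crs − 1/Ccw.
1/CL = 1/65.0 − 1/148 = 0.008628.
CL = 115.9 mL/cmH2O.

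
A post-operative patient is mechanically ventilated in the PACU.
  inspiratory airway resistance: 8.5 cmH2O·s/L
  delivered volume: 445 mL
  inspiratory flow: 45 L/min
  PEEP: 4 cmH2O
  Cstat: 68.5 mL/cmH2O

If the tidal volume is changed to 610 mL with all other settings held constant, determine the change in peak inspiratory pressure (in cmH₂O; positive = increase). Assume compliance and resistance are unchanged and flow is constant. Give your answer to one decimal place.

PIP = Vt/C + R·V̇ + PEEP (constant-flow equation of motion).
Only the elastic term changes: ΔPIP = ΔVt / C = (610 − 445) / 68.5 = 2.409 cmH2O.

2.4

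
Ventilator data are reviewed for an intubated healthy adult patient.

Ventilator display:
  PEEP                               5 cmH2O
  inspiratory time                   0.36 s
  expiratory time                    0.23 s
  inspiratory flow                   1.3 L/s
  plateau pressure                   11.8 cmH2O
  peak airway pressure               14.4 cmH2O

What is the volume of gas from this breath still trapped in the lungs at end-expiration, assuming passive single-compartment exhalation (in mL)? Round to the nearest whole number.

88

Vt = flow × Ti = 1.3 L/s × 0.36 s × 1000 mL/L = 468.0 mL.
R = (PIP − Pplat)/V̇ = (14.4 − 11.8) / 1.3 = 2.6/1.3 = 2.0 cmH2O·s/L.
C = Vt/(Pplat − PEEP) = 468.0 / (11.8 − 5) = 468.0/6.8 = 68.824 mL/cmH2O.
τ = R × C = 2.0 × 0.06882 L/cmH2O = 0.1376 s.
Fraction remaining = e^(−Te/τ) = e^(−0.23/0.1376) = 0.188.
Trapped volume = 468.0 × 0.188 = 87.984 mL.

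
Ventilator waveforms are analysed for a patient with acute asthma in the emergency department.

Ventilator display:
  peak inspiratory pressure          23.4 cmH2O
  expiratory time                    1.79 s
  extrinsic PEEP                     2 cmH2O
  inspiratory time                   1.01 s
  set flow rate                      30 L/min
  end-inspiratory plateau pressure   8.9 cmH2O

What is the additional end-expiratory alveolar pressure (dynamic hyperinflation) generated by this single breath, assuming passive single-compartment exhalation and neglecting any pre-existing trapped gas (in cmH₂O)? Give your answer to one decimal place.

Flow: 30 L/min ÷ 60 = 0.5 L/s.
Vt = flow × Ti = 0.5 L/s × 1.01 s × 1000 mL/L = 505.0 mL.
R = (PIP − Pplat)/V̇ = (23.4 − 8.9) / 0.5 = 14.5/0.5 = 29.0 cmH2O·s/L.
C = Vt/(Pplat − PEEP) = 505.0 / (8.9 − 2) = 505.0/6.9 = 73.188 mL/cmH2O.
τ = R × C = 29.0 × 0.07319 L/cmH2O = 2.123 s.
Fraction remaining = e^(−Te/τ) = e^(−1.79/2.123) = 0.4304; trapped volume = 505.0 × 0.4304 = 217.35 mL.
Additional alveolar pressure from trapping ≈ V_trapped / C = 217.35 / 73.188 = 2.97 cmH2O.

3.0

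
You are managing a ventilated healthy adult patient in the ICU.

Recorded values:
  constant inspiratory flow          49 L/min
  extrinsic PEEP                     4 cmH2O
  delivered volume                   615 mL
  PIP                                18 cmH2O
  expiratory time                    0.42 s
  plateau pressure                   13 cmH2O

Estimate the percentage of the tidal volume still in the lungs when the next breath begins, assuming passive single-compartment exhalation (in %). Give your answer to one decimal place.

Flow: 49 L/min ÷ 60 = 0.8167 L/s.
R = (PIP − Pplat)/V̇ = (18 − 13) / 0.8167 = 5.0/0.8167 = 6.122 cmH2O·s/L.
C = Vt/(Pplat − PEEP) = 615.0 / (13 − 4) = 615.0/9.0 = 68.333 mL/cmH2O.
τ = R × C = 6.122 × 0.06833 L/cmH2O = 0.4183 s.
Fraction remaining at end-expiration = e^(−Te/τ) = e^(−0.42/0.4183) = 0.3664 → 36.64%.

36.6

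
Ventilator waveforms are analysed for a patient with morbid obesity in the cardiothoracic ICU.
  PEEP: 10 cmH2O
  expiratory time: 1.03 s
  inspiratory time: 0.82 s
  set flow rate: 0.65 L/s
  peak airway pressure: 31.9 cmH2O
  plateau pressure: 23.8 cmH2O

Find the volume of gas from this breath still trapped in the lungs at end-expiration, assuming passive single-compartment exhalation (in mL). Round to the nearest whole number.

Vt = flow × Ti = 0.65 L/s × 0.82 s × 1000 mL/L = 533.0 mL.
R = (PIP − Pplat)/V̇ = (31.9 − 23.8) / 0.65 = 8.1/0.65 = 12.462 cmH2O·s/L.
C = Vt/(Pplat − PEEP) = 533.0 / (23.8 − 10) = 533.0/13.8 = 38.623 mL/cmH2O.
τ = R × C = 12.462 × 0.03862 L/cmH2O = 0.4813 s.
Fraction remaining = e^(−Te/τ) = e^(−1.03/0.4813) = 0.1177.
Trapped volume = 533.0 × 0.1177 = 62.734 mL.

63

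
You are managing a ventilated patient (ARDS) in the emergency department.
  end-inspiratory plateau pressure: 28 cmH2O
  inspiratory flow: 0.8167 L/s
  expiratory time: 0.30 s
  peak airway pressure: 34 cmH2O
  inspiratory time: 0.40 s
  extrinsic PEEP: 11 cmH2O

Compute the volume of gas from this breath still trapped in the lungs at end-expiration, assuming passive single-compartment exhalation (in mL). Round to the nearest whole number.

Vt = flow × Ti = 0.8167 L/s × 0.40 s × 1000 mL/L = 326.68 mL.
R = (PIP − Pplat)/V̇ = (34 − 28) / 0.8167 = 6.0/0.8167 = 7.347 cmH2O·s/L.
C = Vt/(Pplat − PEEP) = 326.68 / (28 − 11) = 326.68/17.0 = 19.216 mL/cmH2O.
τ = R × C = 7.347 × 0.01922 L/cmH2O = 0.1412 s.
Fraction remaining = e^(−Te/τ) = e^(−0.30/0.1412) = 0.1195.
Trapped volume = 326.68 × 0.1195 = 39.038 mL.

39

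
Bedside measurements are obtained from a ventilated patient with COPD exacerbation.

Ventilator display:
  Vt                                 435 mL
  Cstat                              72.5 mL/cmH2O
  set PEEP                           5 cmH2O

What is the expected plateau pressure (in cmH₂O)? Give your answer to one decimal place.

Pplat = PEEP + Vt / Cstat = 5 + 435 / 72.5 = 5 + 6.0 = 11.0 cmH2O.

11.0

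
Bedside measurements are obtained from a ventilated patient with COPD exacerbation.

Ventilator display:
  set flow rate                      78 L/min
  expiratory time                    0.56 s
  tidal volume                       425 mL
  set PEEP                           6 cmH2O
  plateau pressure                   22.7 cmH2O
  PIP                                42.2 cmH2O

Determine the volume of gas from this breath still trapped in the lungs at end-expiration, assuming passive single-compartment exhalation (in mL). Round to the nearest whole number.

98

Flow: 78 L/min ÷ 60 = 1.3 L/s.
R = (PIP − Pplat)/V̇ = (42.2 − 22.7) / 1.3 = 19.5/1.3 = 15.0 cmH2O·s/L.
C = Vt/(Pplat − PEEP) = 425.0 / (22.7 − 6) = 425.0/16.7 = 25.449 mL/cmH2O.
τ = R × C = 15.0 × 0.02545 L/cmH2O = 0.3818 s.
Fraction remaining = e^(−Te/τ) = e^(−0.56/0.3818) = 0.2307.
Trapped volume = 425.0 × 0.2307 = 98.048 mL.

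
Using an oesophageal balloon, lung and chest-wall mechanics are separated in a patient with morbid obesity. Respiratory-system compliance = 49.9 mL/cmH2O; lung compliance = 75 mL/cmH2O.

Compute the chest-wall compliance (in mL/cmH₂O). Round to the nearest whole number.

149

1/Ccw = 1/Crs − 1/CL.
1/Ccw = 1/49.9 − 1/75 = 0.006707.
Ccw = 149.1 mL/cmH2O.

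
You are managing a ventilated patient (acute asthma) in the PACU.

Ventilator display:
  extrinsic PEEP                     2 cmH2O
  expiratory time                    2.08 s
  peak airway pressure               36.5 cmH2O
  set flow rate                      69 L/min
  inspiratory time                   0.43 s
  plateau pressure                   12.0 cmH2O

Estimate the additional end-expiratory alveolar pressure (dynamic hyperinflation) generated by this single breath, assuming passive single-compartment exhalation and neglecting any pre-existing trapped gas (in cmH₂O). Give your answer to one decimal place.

1.4

Flow: 69 L/min ÷ 60 = 1.15 L/s.
Vt = flow × Ti = 1.15 L/s × 0.43 s × 1000 mL/L = 494.5 mL.
R = (PIP − Pplat)/V̇ = (36.5 − 12.0) / 1.15 = 24.5/1.15 = 21.304 cmH2O·s/L.
C = Vt/(Pplat − PEEP) = 494.5 / (12.0 − 2) = 494.5/10.0 = 49.45 mL/cmH2O.
τ = R × C = 21.304 × 0.04945 L/cmH2O = 1.053 s.
Fraction remaining = e^(−Te/τ) = e^(−2.08/1.053) = 0.1387; trapped volume = 494.5 × 0.1387 = 68.587 mL.
Additional alveolar pressure from trapping ≈ V_trapped / C = 68.587 / 49.45 = 1.387 cmH2O.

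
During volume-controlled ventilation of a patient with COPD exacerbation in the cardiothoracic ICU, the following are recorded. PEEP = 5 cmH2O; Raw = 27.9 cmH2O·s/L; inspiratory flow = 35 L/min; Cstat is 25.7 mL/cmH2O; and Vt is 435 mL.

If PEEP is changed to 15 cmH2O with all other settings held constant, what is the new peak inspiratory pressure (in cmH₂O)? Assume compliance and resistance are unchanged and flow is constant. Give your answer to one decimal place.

Flow: 35 L/min ÷ 60 = 0.5833 L/s.
PIP = Vt/C + R·V̇ + PEEP (constant-flow equation of motion).
Only the baseline term changes: ΔPIP = ΔPEEP = 15 − 5 = 10.0 cmH2O.
Original PIP = 435/25.7 + 27.9×0.5833 + 5 = 38.2 cmH2O; new PIP = 38.2 + (10.0) = 48.2 cmH2O.

48.2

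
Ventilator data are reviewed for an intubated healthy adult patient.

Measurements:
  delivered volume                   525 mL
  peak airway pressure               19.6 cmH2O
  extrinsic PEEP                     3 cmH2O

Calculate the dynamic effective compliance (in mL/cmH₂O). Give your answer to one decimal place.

Dynamic compliance = Vt / (PIP − PEEP) = 525 / (19.6 − 3) = 525 / 16.6 = 31.627 mL/cmH2O.

31.6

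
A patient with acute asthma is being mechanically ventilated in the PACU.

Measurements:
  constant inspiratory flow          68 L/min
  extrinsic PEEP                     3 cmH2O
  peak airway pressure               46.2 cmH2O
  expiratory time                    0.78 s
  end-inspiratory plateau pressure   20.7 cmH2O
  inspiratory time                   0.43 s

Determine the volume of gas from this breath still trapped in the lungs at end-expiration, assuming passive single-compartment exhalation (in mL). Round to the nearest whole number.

Flow: 68 L/min ÷ 60 = 1.1333 L/s.
Vt = flow × Ti = 1.1333 L/s × 0.43 s × 1000 mL/L = 487.32 mL.
R = (PIP − Pplat)/V̇ = (46.2 − 20.7) / 1.1333 = 25.5/1.1333 = 22.501 cmH2O·s/L.
C = Vt/(Pplat − PEEP) = 487.32 / (20.7 − 3) = 487.32/17.7 = 27.532 mL/cmH2O.
τ = R × C = 22.501 × 0.02753 L/cmH2O = 0.6195 s.
Fraction remaining = e^(−Te/τ) = e^(−0.78/0.6195) = 0.2839.
Trapped volume = 487.32 × 0.2839 = 138.35 mL.

138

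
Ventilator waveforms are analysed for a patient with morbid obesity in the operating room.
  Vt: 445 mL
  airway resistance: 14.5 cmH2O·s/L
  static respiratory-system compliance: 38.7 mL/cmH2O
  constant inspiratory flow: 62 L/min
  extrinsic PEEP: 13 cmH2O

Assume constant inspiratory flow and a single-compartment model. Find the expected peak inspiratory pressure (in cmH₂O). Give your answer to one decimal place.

Flow: 62 L/min ÷ 60 = 1.0333 L/s.
Equation of motion (constant flow): PIP = Vt/C + R·V̇ + PEEP.
PIP = 445/38.7 + 14.5×1.0333 + 13 = 11.499 + 14.983 + 13 = 39.482 cmH2O.

39.5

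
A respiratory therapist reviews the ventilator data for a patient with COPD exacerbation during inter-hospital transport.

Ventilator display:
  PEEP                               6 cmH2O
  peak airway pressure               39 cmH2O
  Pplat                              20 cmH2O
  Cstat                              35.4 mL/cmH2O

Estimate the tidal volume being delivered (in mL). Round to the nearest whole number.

Vt = Cstat × (Pplat − PEEP) = 35.4 × (20 − 6) = 35.4 × 14.0 = 495.6 mL.

496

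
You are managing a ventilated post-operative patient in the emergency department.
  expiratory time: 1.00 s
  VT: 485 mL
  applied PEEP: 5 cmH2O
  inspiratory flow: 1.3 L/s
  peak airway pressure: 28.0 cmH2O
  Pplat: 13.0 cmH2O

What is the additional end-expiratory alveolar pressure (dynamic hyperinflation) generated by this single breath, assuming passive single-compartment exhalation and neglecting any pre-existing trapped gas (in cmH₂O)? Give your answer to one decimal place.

R = (PIP − Pplat)/V̇ = (28.0 − 13.0) / 1.3 = 15.0/1.3 = 11.538 cmH2O·s/L.
C = Vt/(Pplat − PEEP) = 485.0 / (13.0 − 5) = 485.0/8.0 = 60.625 mL/cmH2O.
τ = R × C = 11.538 × 0.06063 L/cmH2O = 0.6995 s.
Fraction remaining = e^(−Te/τ) = e^(−1.00/0.6995) = 0.2394; trapped volume = 485.0 × 0.2394 = 116.11 mL.
Additional alveolar pressure from trapping ≈ V_trapped / C = 116.11 / 60.625 = 1.915 cmH2O.

1.9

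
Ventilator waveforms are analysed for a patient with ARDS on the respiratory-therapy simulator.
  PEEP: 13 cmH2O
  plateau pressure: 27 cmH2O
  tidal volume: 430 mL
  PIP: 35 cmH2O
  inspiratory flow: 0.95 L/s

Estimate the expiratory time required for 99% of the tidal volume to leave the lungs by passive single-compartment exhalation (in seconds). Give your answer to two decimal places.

R = (PIP − Pplat)/V̇ = (35 − 27) / 0.95 = 8.0/0.95 = 8.421 cmH2O·s/L.
C = Vt/(Pplat − PEEP) = 430.0 / (27 − 13) = 430.0/14.0 = 30.714 mL/cmH2O.
τ = R × C = 8.421 × 0.03071 L/cmH2O = 0.2586 s.
t = −τ·ln(1 − 0.99) = −0.2586·ln(0.01) = 1.191 s.

1.19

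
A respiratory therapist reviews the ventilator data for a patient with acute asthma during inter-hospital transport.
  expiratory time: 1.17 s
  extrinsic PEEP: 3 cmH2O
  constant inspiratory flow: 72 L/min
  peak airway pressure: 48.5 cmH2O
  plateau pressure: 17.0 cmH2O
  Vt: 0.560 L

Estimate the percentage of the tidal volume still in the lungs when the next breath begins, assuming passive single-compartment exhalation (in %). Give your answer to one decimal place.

Flow: 72 L/min ÷ 60 = 1.2 L/s.
R = (PIP − Pplat)/V̇ = (48.5 − 17.0) / 1.2 = 31.5/1.2 = 26.25 cmH2O·s/L.
C = Vt/(Pplat − PEEP) = 560.0 / (17.0 − 3) = 560.0/14.0 = 40.0 mL/cmH2O.
τ = R × C = 26.25 × 0.04 L/cmH2O = 1.05 s.
Fraction remaining at end-expiration = e^(−Te/τ) = e^(−1.17/1.05) = 0.3281 → 32.81%.

32.8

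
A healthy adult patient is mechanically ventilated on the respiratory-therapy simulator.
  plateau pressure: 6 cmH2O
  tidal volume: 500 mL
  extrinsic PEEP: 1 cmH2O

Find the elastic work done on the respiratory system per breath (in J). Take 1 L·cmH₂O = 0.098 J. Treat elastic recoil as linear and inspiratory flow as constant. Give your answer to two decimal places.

Elastic work ≈ ½ × (Pplat − PEEP) × Vt = 0.5 × (6 − 1) × 0.500 L = 0.5 × 5.0 × 0.500 = 1.25 L·cmH2O.
× 0.098 J/(L·cmH2O) → 0.1225 J.

0.12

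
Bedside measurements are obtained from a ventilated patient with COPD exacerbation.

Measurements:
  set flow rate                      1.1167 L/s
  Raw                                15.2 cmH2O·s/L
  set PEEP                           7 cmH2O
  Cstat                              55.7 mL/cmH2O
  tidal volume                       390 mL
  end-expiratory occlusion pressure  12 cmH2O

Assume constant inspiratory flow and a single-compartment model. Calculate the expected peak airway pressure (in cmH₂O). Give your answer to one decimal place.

Total PEEP = 12 cmH2O (set 7 + intrinsic 5); this is the baseline alveolar pressure.
Equation of motion (constant flow): PIP = Vt/C + R·V̇ + PEEP.
PIP = 390/55.7 + 15.2×1.1167 + 12 = 7.002 + 16.974 + 12 = 35.976 cmH2O.

36.0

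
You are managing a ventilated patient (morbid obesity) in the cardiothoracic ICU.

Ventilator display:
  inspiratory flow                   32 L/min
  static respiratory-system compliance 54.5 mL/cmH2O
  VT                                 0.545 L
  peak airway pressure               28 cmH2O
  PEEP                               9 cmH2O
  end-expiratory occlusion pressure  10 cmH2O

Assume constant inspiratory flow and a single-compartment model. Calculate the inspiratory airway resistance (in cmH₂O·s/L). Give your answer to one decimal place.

Flow: 32 L/min ÷ 60 = 0.5333 L/s.
Total PEEP = 10 cmH2O (set 9 + intrinsic 1); this is the baseline alveolar pressure.
Equation of motion (constant flow): PIP = Vt/C + R·V̇ + PEEP.
R·V̇ = PIP − Vt/C − PEEP = 28 − 545/54.5 − 10 = 28 − 10.0 − 10 = 8.0 cmH2O.
R = 8.0 / 0.5333 = 15.001 cmH2O·s/L.

15.0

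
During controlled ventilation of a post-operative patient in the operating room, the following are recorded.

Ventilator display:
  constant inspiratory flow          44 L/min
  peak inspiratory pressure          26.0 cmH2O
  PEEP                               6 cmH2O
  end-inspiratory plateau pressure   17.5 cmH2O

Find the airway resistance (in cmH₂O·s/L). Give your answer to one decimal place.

Flow: 44 L/min ÷ 60 = 0.7333 L/s.
Raw = (PIP − Pplat) / flow = (26.0 − 17.5) / 0.7333 = 8.5 / 0.7333 = 11.591 cmH2O·s/L.

11.6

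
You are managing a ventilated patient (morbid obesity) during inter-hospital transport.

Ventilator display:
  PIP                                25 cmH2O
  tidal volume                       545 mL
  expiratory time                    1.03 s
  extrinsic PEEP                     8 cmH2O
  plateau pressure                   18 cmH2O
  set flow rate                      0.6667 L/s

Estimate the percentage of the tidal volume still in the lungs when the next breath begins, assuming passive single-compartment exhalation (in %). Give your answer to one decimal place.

16.5

R = (PIP − Pplat)/V̇ = (25 − 18) / 0.6667 = 7.0/0.6667 = 10.499 cmH2O·s/L.
C = Vt/(Pplat − PEEP) = 545.0 / (18 − 8) = 545.0/10.0 = 54.5 mL/cmH2O.
τ = R × C = 10.499 × 0.0545 L/cmH2O = 0.5722 s.
Fraction remaining at end-expiration = e^(−Te/τ) = e^(−1.03/0.5722) = 0.1653 → 16.53%.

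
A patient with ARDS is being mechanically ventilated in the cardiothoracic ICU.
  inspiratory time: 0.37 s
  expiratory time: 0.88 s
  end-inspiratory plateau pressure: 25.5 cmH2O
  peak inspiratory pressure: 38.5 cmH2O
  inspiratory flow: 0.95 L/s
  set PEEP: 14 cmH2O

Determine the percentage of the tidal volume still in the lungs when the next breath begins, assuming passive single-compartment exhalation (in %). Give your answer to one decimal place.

12.2

Vt = flow × Ti = 0.95 L/s × 0.37 s × 1000 mL/L = 351.5 mL.
R = (PIP − Pplat)/V̇ = (38.5 − 25.5) / 0.95 = 13.0/0.95 = 13.684 cmH2O·s/L.
C = Vt/(Pplat − PEEP) = 351.5 / (25.5 − 14) = 351.5/11.5 = 30.565 mL/cmH2O.
τ = R × C = 13.684 × 0.03057 L/cmH2O = 0.4183 s.
Fraction remaining at end-expiration = e^(−Te/τ) = e^(−0.88/0.4183) = 0.122 → 12.2%.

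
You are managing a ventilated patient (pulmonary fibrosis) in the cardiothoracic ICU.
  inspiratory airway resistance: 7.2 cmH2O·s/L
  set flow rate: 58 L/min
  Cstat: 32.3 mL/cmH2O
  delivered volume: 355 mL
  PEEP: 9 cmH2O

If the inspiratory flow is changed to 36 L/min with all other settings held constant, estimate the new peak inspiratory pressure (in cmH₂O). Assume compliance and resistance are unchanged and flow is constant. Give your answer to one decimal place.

24.3

Flow: 58 L/min ÷ 60 = 0.9667 L/s.
New flow: 36 L/min ÷ 60 = 0.6 L/s.
PIP = Vt/C + R·V̇ + PEEP (constant-flow equation of motion).
Only the resistive term changes: ΔPIP = R × ΔV̇ = 7.2 × (0.6 − 0.9667) = 7.2 × -0.3667 = -2.64 cmH2O.
Original PIP = 355/32.3 + 7.2×0.9667 + 9 = 26.951 cmH2O; new PIP = 26.951 + (-2.64) = 24.311 cmH2O.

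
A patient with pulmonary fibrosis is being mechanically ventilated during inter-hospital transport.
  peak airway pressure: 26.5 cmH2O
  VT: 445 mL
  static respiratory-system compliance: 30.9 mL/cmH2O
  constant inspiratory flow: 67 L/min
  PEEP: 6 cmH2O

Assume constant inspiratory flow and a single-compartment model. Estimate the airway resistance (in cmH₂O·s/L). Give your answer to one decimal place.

5.5

Flow: 67 L/min ÷ 60 = 1.1167 L/s.
Equation of motion (constant flow): PIP = Vt/C + R·V̇ + PEEP.
R·V̇ = PIP − Vt/C − PEEP = 26.5 − 445/30.9 − 6 = 26.5 − 14.401 − 6 = 6.099 cmH2O.
R = 6.099 / 1.1167 = 5.462 cmH2O·s/L.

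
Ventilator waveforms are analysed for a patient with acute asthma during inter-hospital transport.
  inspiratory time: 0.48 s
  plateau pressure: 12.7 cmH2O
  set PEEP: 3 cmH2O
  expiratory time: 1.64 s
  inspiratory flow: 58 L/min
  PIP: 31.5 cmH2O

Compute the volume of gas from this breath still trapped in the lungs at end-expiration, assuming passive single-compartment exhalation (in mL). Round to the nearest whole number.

Flow: 58 L/min ÷ 60 = 0.9667 L/s.
Vt = flow × Ti = 0.9667 L/s × 0.48 s × 1000 mL/L = 464.02 mL.
R = (PIP − Pplat)/V̇ = (31.5 − 12.7) / 0.9667 = 18.8/0.9667 = 19.448 cmH2O·s/L.
C = Vt/(Pplat − PEEP) = 464.02 / (12.7 − 3) = 464.02/9.7 = 47.837 mL/cmH2O.
τ = R × C = 19.448 × 0.04784 L/cmH2O = 0.9304 s.
Fraction remaining = e^(−Te/τ) = e^(−1.64/0.9304) = 0.1716.
Trapped volume = 464.02 × 0.1716 = 79.626 mL.

80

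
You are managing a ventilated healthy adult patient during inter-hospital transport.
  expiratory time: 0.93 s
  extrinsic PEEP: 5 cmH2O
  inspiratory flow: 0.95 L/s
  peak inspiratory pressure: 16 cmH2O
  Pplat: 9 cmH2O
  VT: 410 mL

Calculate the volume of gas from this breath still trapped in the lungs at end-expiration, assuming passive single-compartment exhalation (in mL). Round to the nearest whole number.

120

R = (PIP − Pplat)/V̇ = (16 − 9) / 0.95 = 7.0/0.95 = 7.368 cmH2O·s/L.
C = Vt/(Pplat − PEEP) = 410.0 / (9 − 5) = 410.0/4.0 = 102.5 mL/cmH2O.
τ = R × C = 7.368 × 0.1025 L/cmH2O = 0.7552 s.
Fraction remaining = e^(−Te/τ) = e^(−0.93/0.7552) = 0.2919.
Trapped volume = 410.0 × 0.2919 = 119.68 mL.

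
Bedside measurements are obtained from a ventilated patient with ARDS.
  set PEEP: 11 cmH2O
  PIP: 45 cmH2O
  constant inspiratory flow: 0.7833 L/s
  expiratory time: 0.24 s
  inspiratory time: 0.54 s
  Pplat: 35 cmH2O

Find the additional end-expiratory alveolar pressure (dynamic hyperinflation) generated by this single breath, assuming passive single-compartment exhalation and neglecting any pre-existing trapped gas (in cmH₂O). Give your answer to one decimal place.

8.3

Vt = flow × Ti = 0.7833 L/s × 0.54 s × 1000 mL/L = 422.98 mL.
R = (PIP − Pplat)/V̇ = (45 − 35) / 0.7833 = 10.0/0.7833 = 12.767 cmH2O·s/L.
C = Vt/(Pplat − PEEP) = 422.98 / (35 − 11) = 422.98/24.0 = 17.624 mL/cmH2O.
τ = R × C = 12.767 × 0.01762 L/cmH2O = 0.225 s.
Fraction remaining = e^(−Te/τ) = e^(−0.24/0.225) = 0.3442; trapped volume = 422.98 × 0.3442 = 145.59 mL.
Additional alveolar pressure from trapping ≈ V_trapped / C = 145.59 / 17.624 = 8.261 cmH2O.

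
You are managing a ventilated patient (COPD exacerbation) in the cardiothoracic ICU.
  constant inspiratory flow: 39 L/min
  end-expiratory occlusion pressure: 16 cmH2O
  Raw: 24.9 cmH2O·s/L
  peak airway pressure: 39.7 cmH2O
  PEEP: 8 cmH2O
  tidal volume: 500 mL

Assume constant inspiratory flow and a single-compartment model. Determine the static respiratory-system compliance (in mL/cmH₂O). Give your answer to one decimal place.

66.5

Flow: 39 L/min ÷ 60 = 0.65 L/s.
Total PEEP = 16 cmH2O (set 8 + intrinsic 8); this is the baseline alveolar pressure.
Equation of motion (constant flow): PIP = Vt/C + R·V̇ + PEEP.
Vt/C = PIP − R·V̇ − PEEP = 39.7 − 24.9×0.65 − 16 = 39.7 − 16.185 − 16 = 7.515 cmH2O.
C = Vt / 7.515 = 500 / 7.515 = 66.534 mL/cmH2O.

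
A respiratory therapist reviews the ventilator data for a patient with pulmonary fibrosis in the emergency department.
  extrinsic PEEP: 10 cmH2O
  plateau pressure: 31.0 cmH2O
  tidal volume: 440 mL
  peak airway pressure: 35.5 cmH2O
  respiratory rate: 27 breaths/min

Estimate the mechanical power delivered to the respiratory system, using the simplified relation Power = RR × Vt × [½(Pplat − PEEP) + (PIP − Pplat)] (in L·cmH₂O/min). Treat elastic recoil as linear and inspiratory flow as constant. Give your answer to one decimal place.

178.2

Per-breath work = Vt × [½(Pplat−PEEP) + (PIP−Pplat)] = 0.440 × [0.5×21.0 + 4.5] = 0.440 × 15.0 = 6.6 L·cmH2O.
Power = 27 × 6.6 = 178.2 L·cmH2O/min.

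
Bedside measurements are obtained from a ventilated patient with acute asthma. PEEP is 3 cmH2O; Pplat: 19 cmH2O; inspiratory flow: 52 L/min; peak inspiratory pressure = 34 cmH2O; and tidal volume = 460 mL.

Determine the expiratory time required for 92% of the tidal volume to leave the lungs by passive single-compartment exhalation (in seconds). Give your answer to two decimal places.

1.26

Flow: 52 L/min ÷ 60 = 0.8667 L/s.
R = (PIP − Pplat)/V̇ = (34 − 19) / 0.8667 = 15.0/0.8667 = 17.307 cmH2O·s/L.
C = Vt/(Pplat − PEEP) = 460.0 / (19 − 3) = 460.0/16.0 = 28.75 mL/cmH2O.
τ = R × C = 17.307 × 0.02875 L/cmH2O = 0.4976 s.
t = −τ·ln(1 − 0.92) = −0.4976·ln(0.08) = 1.257 s.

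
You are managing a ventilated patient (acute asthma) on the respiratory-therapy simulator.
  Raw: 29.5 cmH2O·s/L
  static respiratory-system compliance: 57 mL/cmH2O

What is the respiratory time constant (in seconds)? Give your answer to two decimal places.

τ = R × C = 29.5 × 57 mL/cmH2O = 29.5 × 0.057 L/cmH2O = 1.682 s.

1.68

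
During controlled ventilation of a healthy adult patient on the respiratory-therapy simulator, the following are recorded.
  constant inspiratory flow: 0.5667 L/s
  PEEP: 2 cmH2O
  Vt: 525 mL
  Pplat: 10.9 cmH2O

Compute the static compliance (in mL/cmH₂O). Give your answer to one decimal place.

59.0

Cstat = Vt / (Pplat − PEEP) = 525 / (10.9 − 2) = 525 / 8.9 = 58.989 mL/cmH2O.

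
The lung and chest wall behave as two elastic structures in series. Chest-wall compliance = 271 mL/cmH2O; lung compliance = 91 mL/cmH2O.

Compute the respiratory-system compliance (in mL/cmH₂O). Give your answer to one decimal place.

68.1

Lung and chest wall are elastances in series: 1/Crs = 1/CL + 1/Ccw.
1/Crs = 1/91 + 1/271 = 0.01468.
Crs = 68.12 mL/cmH2O.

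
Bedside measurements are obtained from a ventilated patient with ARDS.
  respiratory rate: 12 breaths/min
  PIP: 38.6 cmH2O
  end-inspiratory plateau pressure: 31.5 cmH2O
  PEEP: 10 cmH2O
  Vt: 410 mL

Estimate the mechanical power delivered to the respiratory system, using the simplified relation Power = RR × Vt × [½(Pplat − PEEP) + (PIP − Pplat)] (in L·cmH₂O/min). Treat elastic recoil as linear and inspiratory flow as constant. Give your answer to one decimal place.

87.8

Per-breath work = Vt × [½(Pplat−PEEP) + (PIP−Pplat)] = 0.410 × [0.5×21.5 + 7.1] = 0.410 × 17.85 = 7.319 L·cmH2O.
Power = 12 × 7.319 = 87.828 L·cmH2O/min.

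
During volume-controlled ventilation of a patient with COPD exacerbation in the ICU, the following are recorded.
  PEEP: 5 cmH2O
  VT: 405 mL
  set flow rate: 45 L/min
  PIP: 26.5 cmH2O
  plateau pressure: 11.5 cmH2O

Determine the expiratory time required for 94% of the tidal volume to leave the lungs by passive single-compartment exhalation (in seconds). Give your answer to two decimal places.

3.51

Flow: 45 L/min ÷ 60 = 0.75 L/s.
R = (PIP − Pplat)/V̇ = (26.5 − 11.5) / 0.75 = 15.0/0.75 = 20.0 cmH2O·s/L.
C = Vt/(Pplat − PEEP) = 405.0 / (11.5 − 5) = 405.0/6.5 = 62.308 mL/cmH2O.
τ = R × C = 20.0 × 0.06231 L/cmH2O = 1.246 s.
t = −τ·ln(1 − 0.94) = −1.246·ln(0.06) = 3.506 s.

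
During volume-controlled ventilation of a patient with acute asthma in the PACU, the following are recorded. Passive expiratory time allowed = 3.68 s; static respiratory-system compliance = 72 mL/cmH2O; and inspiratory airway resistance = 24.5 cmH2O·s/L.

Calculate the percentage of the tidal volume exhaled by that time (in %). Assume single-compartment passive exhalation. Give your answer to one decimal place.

87.6

τ = R × C = 24.5 × 72 mL/cmH2O = 24.5 × 0.072 L/cmH2O = 1.764 s.
Passive exhalation: V(t)/V₀ = e^(−t/τ) = e^(−3.68/1.764) = 0.1242.
Fraction exhaled = 1 − 0.1242 = 0.8758 → 87.58%.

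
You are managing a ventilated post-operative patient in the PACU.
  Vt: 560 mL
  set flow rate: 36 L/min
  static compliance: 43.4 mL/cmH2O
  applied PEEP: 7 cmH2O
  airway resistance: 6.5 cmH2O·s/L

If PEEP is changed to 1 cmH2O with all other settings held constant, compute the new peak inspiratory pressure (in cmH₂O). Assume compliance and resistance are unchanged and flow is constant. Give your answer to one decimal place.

17.8

Flow: 36 L/min ÷ 60 = 0.6 L/s.
PIP = Vt/C + R·V̇ + PEEP (constant-flow equation of motion).
Only the baseline term changes: ΔPIP = ΔPEEP = 1 − 7 = -6.0 cmH2O.
Original PIP = 560/43.4 + 6.5×0.6 + 7 = 23.803 cmH2O; new PIP = 23.803 + (-6.0) = 17.803 cmH2O.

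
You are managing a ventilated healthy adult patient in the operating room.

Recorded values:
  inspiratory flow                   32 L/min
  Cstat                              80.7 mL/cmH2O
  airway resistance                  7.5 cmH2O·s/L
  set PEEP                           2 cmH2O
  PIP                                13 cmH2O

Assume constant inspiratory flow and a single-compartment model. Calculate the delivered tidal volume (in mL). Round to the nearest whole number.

Flow: 32 L/min ÷ 60 = 0.5333 L/s.
Equation of motion (constant flow): PIP = Vt/C + R·V̇ + PEEP.
Vt/C = PIP − R·V̇ − PEEP = 13 − 4.0 − 2 = 7.0 cmH2O.
Vt = C × 7.0 = 80.7 × 7.0 = 564.9 mL.

565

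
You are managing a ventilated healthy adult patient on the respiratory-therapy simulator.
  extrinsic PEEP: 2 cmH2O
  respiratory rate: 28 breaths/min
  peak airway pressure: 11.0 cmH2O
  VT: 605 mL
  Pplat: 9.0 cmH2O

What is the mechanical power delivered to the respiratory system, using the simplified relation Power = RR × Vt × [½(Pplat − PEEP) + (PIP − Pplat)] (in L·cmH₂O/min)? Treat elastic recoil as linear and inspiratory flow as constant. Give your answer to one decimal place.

Per-breath work = Vt × [½(Pplat−PEEP) + (PIP−Pplat)] = 0.605 × [0.5×7.0 + 2.0] = 0.605 × 5.5 = 3.328 L·cmH2O.
Power = 28 × 3.328 = 93.184 L·cmH2O/min.

93.2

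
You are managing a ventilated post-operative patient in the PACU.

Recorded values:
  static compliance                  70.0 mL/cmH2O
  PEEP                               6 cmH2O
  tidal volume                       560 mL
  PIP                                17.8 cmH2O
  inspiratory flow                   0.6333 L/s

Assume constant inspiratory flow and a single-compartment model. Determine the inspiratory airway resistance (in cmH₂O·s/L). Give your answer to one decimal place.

Equation of motion (constant flow): PIP = Vt/C + R·V̇ + PEEP.
R·V̇ = PIP − Vt/C − PEEP = 17.8 − 560/70.0 − 6 = 17.8 − 8.0 − 6 = 3.8 cmH2O.
R = 3.8 / 0.6333 = 6.0 cmH2O·s/L.

6.0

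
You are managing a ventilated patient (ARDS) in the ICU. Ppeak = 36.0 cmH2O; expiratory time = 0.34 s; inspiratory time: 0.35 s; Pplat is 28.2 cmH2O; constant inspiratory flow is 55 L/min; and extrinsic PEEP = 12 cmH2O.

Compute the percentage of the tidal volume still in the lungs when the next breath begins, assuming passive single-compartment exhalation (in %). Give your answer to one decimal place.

13.3

Flow: 55 L/min ÷ 60 = 0.9167 L/s.
Vt = flow × Ti = 0.9167 L/s × 0.35 s × 1000 mL/L = 320.85 mL.
R = (PIP − Pplat)/V̇ = (36.0 − 28.2) / 0.9167 = 7.8/0.9167 = 8.509 cmH2O·s/L.
C = Vt/(Pplat − PEEP) = 320.85 / (28.2 − 12) = 320.85/16.2 = 19.806 mL/cmH2O.
τ = R × C = 8.509 × 0.01981 L/cmH2O = 0.1686 s.
Fraction remaining at end-expiration = e^(−Te/τ) = e^(−0.34/0.1686) = 0.1331 → 13.31%.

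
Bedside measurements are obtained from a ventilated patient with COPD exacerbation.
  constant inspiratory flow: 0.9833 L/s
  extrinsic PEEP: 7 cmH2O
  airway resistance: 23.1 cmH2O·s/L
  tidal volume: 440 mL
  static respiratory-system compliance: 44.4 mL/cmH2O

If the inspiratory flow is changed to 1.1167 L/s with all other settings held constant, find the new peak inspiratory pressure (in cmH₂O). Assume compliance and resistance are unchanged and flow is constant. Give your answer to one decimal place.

PIP = Vt/C + R·V̇ + PEEP (constant-flow equation of motion).
Only the resistive term changes: ΔPIP = R × ΔV̇ = 23.1 × (1.1167 − 0.9833) = 23.1 × 0.1334 = 3.082 cmH2O.
Original PIP = 440/44.4 + 23.1×0.9833 + 7 = 39.624 cmH2O; new PIP = 39.624 + (3.082) = 42.706 cmH2O.

42.7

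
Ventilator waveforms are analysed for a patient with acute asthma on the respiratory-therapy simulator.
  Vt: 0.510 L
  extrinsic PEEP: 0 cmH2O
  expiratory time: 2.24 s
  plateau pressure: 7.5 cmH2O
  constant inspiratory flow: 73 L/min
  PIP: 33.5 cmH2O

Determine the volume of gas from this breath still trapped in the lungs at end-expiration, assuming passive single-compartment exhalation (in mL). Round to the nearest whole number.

Flow: 73 L/min ÷ 60 = 1.2167 L/s.
R = (PIP − Pplat)/V̇ = (33.5 − 7.5) / 1.2167 = 26.0/1.2167 = 21.369 cmH2O·s/L.
C = Vt/(Pplat − PEEP) = 510.0 / (7.5 − 0) = 510.0/7.5 = 68.0 mL/cmH2O.
τ = R × C = 21.369 × 0.068 L/cmH2O = 1.453 s.
Fraction remaining = e^(−Te/τ) = e^(−2.24/1.453) = 0.214.
Trapped volume = 510.0 × 0.214 = 109.14 mL.

109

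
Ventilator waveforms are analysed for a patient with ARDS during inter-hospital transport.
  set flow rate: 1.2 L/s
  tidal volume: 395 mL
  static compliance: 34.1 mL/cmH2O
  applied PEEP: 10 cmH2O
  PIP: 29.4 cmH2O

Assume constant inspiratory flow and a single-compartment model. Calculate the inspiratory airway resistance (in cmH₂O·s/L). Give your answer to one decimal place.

Equation of motion (constant flow): PIP = Vt/C + R·V̇ + PEEP.
R·V̇ = PIP − Vt/C − PEEP = 29.4 − 395/34.1 − 10 = 29.4 − 11.584 − 10 = 7.816 cmH2O.
R = 7.816 / 1.2 = 6.513 cmH2O·s/L.

6.5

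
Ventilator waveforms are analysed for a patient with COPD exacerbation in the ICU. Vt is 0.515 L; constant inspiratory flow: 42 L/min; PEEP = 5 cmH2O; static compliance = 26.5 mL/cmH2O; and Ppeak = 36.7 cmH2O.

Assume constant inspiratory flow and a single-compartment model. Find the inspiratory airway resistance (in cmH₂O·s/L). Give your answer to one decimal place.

17.5

Flow: 42 L/min ÷ 60 = 0.7 L/s.
Equation of motion (constant flow): PIP = Vt/C + R·V̇ + PEEP.
R·V̇ = PIP − Vt/C − PEEP = 36.7 − 515/26.5 − 5 = 36.7 − 19.434 − 5 = 12.266 cmH2O.
R = 12.266 / 0.7 = 17.523 cmH2O·s/L.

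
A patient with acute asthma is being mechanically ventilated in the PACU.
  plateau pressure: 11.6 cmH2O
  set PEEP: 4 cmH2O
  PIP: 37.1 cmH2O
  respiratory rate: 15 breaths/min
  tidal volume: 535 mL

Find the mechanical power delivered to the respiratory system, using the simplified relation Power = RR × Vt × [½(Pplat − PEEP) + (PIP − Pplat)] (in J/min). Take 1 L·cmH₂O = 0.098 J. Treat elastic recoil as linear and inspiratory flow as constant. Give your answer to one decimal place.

23.0

Per-breath work = Vt × [½(Pplat−PEEP) + (PIP−Pplat)] = 0.535 × [0.5×7.6 + 25.5] = 0.535 × 29.3 = 15.676 L·cmH2O.
Power = 15 × 15.676 = 235.14 L·cmH2O/min.
× 0.098 J/(L·cmH2O) → 23.044 J/min.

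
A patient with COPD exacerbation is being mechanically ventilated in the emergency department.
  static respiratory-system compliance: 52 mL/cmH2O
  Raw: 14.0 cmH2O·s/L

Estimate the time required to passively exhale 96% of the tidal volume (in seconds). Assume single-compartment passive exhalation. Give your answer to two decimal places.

2.34

τ = R × C = 14.0 × 52 mL/cmH2O = 14.0 × 0.052 L/cmH2O = 0.728 s.
Exhaled fraction f = 1 − e^(−t/τ) → t = −τ·ln(1 − f) = −0.728·ln(0.04) = 2.343 s.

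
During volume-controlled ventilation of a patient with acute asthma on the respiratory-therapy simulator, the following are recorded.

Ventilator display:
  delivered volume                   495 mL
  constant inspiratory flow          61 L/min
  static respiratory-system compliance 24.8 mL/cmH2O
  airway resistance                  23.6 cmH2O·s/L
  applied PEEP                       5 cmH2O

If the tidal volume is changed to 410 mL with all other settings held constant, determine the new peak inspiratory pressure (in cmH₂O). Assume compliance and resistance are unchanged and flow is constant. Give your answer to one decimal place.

45.5

Flow: 61 L/min ÷ 60 = 1.0167 L/s.
PIP = Vt/C + R·V̇ + PEEP (constant-flow equation of motion).
Only the elastic term changes: ΔPIP = ΔVt / C = (410 − 495) / 24.8 = -3.427 cmH2O.
Original PIP = 495/24.8 + 23.6×1.0167 + 5 = 48.954 cmH2O; new PIP = 48.954 + (-3.427) = 45.527 cmH2O.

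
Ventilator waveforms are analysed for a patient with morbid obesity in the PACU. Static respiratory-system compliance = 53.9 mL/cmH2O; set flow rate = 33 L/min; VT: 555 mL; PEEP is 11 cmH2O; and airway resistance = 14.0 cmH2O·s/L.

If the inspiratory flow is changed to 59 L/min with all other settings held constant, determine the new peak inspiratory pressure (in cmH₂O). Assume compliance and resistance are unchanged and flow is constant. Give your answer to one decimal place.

35.1

Flow: 33 L/min ÷ 60 = 0.55 L/s.
New flow: 59 L/min ÷ 60 = 0.9833 L/s.
PIP = Vt/C + R·V̇ + PEEP (constant-flow equation of motion).
Only the resistive term changes: ΔPIP = R × ΔV̇ = 14.0 × (0.9833 − 0.55) = 14.0 × 0.4333 = 6.066 cmH2O.
Original PIP = 555/53.9 + 14.0×0.55 + 11 = 28.997 cmH2O; new PIP = 28.997 + (6.066) = 35.063 cmH2O.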